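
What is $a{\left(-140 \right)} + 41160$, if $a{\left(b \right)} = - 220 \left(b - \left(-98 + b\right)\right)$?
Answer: $19600$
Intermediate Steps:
$a{\left(b \right)} = -21560$ ($a{\left(b \right)} = \left(-220\right) 98 = -21560$)
$a{\left(-140 \right)} + 41160 = -21560 + 41160 = 19600$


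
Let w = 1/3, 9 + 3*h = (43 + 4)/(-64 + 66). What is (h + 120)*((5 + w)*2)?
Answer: 11984/9 ≈ 1331.6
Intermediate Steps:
h = 29/6 (h = -3 + ((43 + 4)/(-64 + 66))/3 = -3 + (47/2)/3 = -3 + (47*(1/2))/3 = -3 + (1/3)*(47/2) = -3 + 47/6 = 29/6 ≈ 4.8333)
w = 1/3 ≈ 0.33333
(h + 120)*((5 + w)*2) = (29/6 + 120)*((5 + 1/3)*2) = 749*((16/3)*2)/6 = (749/6)*(32/3) = 11984/9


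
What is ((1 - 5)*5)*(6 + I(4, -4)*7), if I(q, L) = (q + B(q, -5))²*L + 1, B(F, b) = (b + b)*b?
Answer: 1632700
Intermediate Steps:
B(F, b) = 2*b² (B(F, b) = (2*b)*b = 2*b²)
I(q, L) = 1 + L*(50 + q)² (I(q, L) = (q + 2*(-5)²)²*L + 1 = (q + 2*25)²*L + 1 = (q + 50)²*L + 1 = (50 + q)²*L + 1 = L*(50 + q)² + 1 = 1 + L*(50 + q)²)
((1 - 5)*5)*(6 + I(4, -4)*7) = ((1 - 5)*5)*(6 + (1 - 4*(50 + 4)²)*7) = (-4*5)*(6 + (1 - 4*54²)*7) = -20*(6 + (1 - 4*2916)*7) = -20*(6 + (1 - 11664)*7) = -20*(6 - 11663*7) = -20*(6 - 81641) = -20*(-81635) = 1632700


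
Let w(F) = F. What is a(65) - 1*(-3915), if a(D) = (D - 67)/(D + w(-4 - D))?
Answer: 7831/2 ≈ 3915.5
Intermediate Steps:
a(D) = 67/4 - D/4 (a(D) = (D - 67)/(D + (-4 - D)) = (-67 + D)/(-4) = (-67 + D)*(-¼) = 67/4 - D/4)
a(65) - 1*(-3915) = (67/4 - ¼*65) - 1*(-3915) = (67/4 - 65/4) + 3915 = ½ + 3915 = 7831/2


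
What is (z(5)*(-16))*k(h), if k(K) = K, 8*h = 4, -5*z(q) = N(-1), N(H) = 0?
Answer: 0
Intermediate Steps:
z(q) = 0 (z(q) = -⅕*0 = 0)
h = ½ (h = (⅛)*4 = ½ ≈ 0.50000)
(z(5)*(-16))*k(h) = (0*(-16))*(½) = 0*(½) = 0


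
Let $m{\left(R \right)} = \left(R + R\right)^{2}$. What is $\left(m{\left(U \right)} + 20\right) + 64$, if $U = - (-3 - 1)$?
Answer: $148$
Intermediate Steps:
$U = 4$ ($U = \left(-1\right) \left(-4\right) = 4$)
$m{\left(R \right)} = 4 R^{2}$ ($m{\left(R \right)} = \left(2 R\right)^{2} = 4 R^{2}$)
$\left(m{\left(U \right)} + 20\right) + 64 = \left(4 \cdot 4^{2} + 20\right) + 64 = \left(4 \cdot 16 + 20\right) + 64 = \left(64 + 20\right) + 64 = 84 + 64 = 148$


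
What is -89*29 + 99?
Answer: -2482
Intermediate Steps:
-89*29 + 99 = -2581 + 99 = -2482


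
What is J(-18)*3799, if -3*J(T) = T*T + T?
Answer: -387498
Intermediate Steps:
J(T) = -T/3 - T**2/3 (J(T) = -(T*T + T)/3 = -(T**2 + T)/3 = -(T + T**2)/3 = -T/3 - T**2/3)
J(-18)*3799 = -1/3*(-18)*(1 - 18)*3799 = -1/3*(-18)*(-17)*3799 = -102*3799 = -387498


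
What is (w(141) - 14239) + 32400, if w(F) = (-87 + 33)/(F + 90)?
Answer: 1398379/77 ≈ 18161.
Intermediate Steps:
w(F) = -54/(90 + F)
(w(141) - 14239) + 32400 = (-54/(90 + 141) - 14239) + 32400 = (-54/231 - 14239) + 32400 = (-54*1/231 - 14239) + 32400 = (-18/77 - 14239) + 32400 = -1096421/77 + 32400 = 1398379/77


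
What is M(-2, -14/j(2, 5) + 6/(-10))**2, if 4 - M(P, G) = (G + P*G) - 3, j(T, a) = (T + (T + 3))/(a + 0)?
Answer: 324/25 ≈ 12.960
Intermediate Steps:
j(T, a) = (3 + 2*T)/a (j(T, a) = (T + (3 + T))/a = (3 + 2*T)/a)
M(P, G) = 7 - G - G*P (M(P, G) = 4 - ((G + P*G) - 3) = 4 - ((G + G*P) - 3) = 4 - (-3 + G + G*P) = 4 + (3 - G - G*P) = 7 - G - G*P)
M(-2, -14/j(2, 5) + 6/(-10))**2 = (7 - (-14*5/(3 + 2*2) + 6/(-10)) - 1*(-14*5/(3 + 2*2) + 6/(-10))*(-2))**2 = (7 - (-14*5/(3 + 4) + 6*(-1/10)) - 1*(-14*5/(3 + 4) + 6*(-1/10))*(-2))**2 = (7 - (-14/((1/5)*7) - 3/5) - 1*(-14/((1/5)*7) - 3/5)*(-2))**2 = (7 - (-14/7/5 - 3/5) - 1*(-14/7/5 - 3/5)*(-2))**2 = (7 - (-14*5/7 - 3/5) - 1*(-14*5/7 - 3/5)*(-2))**2 = (7 - (-10 - 3/5) - 1*(-10 - 3/5)*(-2))**2 = (7 - 1*(-53/5) - 1*(-53/5)*(-2))**2 = (7 + 53/5 - 106/5)**2 = (-18/5)**2 = 324/25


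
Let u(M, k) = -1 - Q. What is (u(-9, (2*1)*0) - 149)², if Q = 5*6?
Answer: 32400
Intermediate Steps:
Q = 30
u(M, k) = -31 (u(M, k) = -1 - 1*30 = -1 - 30 = -31)
(u(-9, (2*1)*0) - 149)² = (-31 - 149)² = (-180)² = 32400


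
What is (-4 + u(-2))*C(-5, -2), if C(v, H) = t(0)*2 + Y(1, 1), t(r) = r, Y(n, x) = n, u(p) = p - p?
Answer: -4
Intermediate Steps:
u(p) = 0
C(v, H) = 1 (C(v, H) = 0*2 + 1 = 0 + 1 = 1)
(-4 + u(-2))*C(-5, -2) = (-4 + 0)*1 = -4*1 = -4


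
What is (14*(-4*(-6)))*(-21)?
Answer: -7056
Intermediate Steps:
(14*(-4*(-6)))*(-21) = (14*24)*(-21) = 336*(-21) = -7056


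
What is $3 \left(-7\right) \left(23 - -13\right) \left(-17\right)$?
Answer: $12852$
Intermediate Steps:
$3 \left(-7\right) \left(23 - -13\right) \left(-17\right) = - 21 \left(23 + 13\right) \left(-17\right) = \left(-21\right) 36 \left(-17\right) = \left(-756\right) \left(-17\right) = 12852$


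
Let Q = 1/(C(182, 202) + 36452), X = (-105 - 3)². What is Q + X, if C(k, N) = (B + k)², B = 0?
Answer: 811534465/69576 ≈ 11664.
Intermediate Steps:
C(k, N) = k² (C(k, N) = (0 + k)² = k²)
X = 11664 (X = (-108)² = 11664)
Q = 1/69576 (Q = 1/(182² + 36452) = 1/(33124 + 36452) = 1/69576 ≈ 1.4373e-5)
Q + X = 1/69576 + 11664 = 811534465/69576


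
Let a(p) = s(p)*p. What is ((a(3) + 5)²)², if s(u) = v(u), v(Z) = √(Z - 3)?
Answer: 625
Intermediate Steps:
v(Z) = √(-3 + Z)
s(u) = √(-3 + u)
a(p) = p*√(-3 + p) (a(p) = √(-3 + p)*p = p*√(-3 + p))
((a(3) + 5)²)² = ((3*√(-3 + 3) + 5)²)² = ((3*√0 + 5)²)² = ((3*0 + 5)²)² = ((0 + 5)²)² = (5²)² = 25² = 625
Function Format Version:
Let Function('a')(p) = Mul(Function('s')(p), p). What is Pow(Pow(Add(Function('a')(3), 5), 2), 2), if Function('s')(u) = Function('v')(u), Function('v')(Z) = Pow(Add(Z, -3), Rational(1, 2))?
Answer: 625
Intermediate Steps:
Function('v')(Z) = Pow(Add(-3, Z), Rational(1, 2))
Function('s')(u) = Pow(Add(-3, u), Rational(1, 2))
Function('a')(p) = Mul(p, Pow(Add(-3, p), Rational(1, 2))) (Function('a')(p) = Mul(Pow(Add(-3, p), Rational(1, 2)), p) = Mul(p, Pow(Add(-3, p), Rational(1, 2))))
Pow(Pow(Add(Function('a')(3), 5), 2), 2) = Pow(Pow(Add(Mul(3, Pow(Add(-3, 3), Rational(1, 2))), 5), 2), 2) = Pow(Pow(Add(Mul(3, Pow(0, Rational(1, 2))), 5), 2), 2) = Pow(Pow(Add(Mul(3, 0), 5), 2), 2) = Pow(Pow(Add(0, 5), 2), 2) = Pow(Pow(5, 2), 2) = Pow(25, 2) = 625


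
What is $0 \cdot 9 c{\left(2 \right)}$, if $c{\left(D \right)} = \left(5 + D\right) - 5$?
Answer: $0$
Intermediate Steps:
$c{\left(D \right)} = D$
$0 \cdot 9 c{\left(2 \right)} = 0 \cdot 9 \cdot 2 = 0 \cdot 2 = 0$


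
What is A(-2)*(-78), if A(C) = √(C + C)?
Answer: -156*I ≈ -156.0*I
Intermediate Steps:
A(C) = √2*√C (A(C) = √(2*C) = √2*√C)
A(-2)*(-78) = (√2*√(-2))*(-78) = (√2*(I*√2))*(-78) = (2*I)*(-78) = -156*I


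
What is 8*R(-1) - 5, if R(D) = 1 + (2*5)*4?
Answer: 323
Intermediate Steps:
R(D) = 41 (R(D) = 1 + 10*4 = 1 + 40 = 41)
8*R(-1) - 5 = 8*41 - 5 = 328 - 5 = 323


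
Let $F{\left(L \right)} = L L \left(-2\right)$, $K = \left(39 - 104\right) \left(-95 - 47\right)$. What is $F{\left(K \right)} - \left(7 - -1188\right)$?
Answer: $-170386995$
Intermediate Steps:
$K = 9230$ ($K = \left(-65\right) \left(-142\right) = 9230$)
$F{\left(L \right)} = - 2 L^{2}$ ($F{\left(L \right)} = L^{2} \left(-2\right) = - 2 L^{2}$)
$F{\left(K \right)} - \left(7 - -1188\right) = - 2 \cdot 9230^{2} - \left(7 - -1188\right) = \left(-2\right) 85192900 - \left(7 + 1188\right) = -170385800 - 1195 = -170386995$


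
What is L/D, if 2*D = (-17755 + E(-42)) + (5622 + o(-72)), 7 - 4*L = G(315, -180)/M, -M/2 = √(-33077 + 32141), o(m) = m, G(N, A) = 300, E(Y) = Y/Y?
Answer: -7/24408 + 25*I*√26/634608 ≈ -0.00028679 + 0.00020087*I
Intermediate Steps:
E(Y) = 1
M = -12*I*√26 (M = -2*√(-33077 + 32141) = -12*I*√26 ≈ -61.188*I)
L = 7/4 - 25*I*√26/104 (L = 7/4 - 75/((-12*I*√26)) = 7/4 - 75*I*√26/312 = 7/4 - 25*I*√26/104 ≈ 1.75 - 1.2257*I)
D = -6102 (D = ((-17755 + 1) + (5622 - 72))/2 = (-17754 + 5550)/2 = (½)*(-12204) = -6102)
L/D = (7/4 - 25*I*√26/104)/(-6102) = (7/4 - 25*I*√26/104)*(-1/6102) = -7/24408 + 25*I*√26/634608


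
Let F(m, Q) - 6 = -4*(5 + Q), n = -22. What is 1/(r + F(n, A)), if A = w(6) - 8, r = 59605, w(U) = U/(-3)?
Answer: 1/59631 ≈ 1.6770e-5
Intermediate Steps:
w(U) = -U/3 (w(U) = U*(-⅓) = -U/3)
A = -10 (A = -⅓*6 - 8 = -2 - 8 = -10)
F(m, Q) = -14 - 4*Q (F(m, Q) = 6 - 4*(5 + Q) = 6 + (-20 - 4*Q) = -14 - 4*Q)
1/(r + F(n, A)) = 1/(59605 + (-14 - 4*(-10))) = 1/(59605 + (-14 + 40)) = 1/(59605 + 26) = 1/59631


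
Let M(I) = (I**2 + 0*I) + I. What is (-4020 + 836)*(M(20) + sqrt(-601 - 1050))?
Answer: -1337280 - 3184*I*sqrt(1651) ≈ -1.3373e+6 - 1.2937e+5*I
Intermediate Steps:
M(I) = I + I**2 (M(I) = (I**2 + 0) + I = I**2 + I = I + I**2)
(-4020 + 836)*(M(20) + sqrt(-601 - 1050)) = (-4020 + 836)*(20*(1 + 20) + sqrt(-601 - 1050)) = -3184*(20*21 + sqrt(-1651)) = -3184*(420 + I*sqrt(1651)) = -1337280 - 3184*I*sqrt(1651)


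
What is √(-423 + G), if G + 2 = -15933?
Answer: I*√16358 ≈ 127.9*I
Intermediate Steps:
G = -15935 (G = -2 - 15933 = -15935)
√(-423 + G) = √(-423 - 15935) = √(-16358) = I*√16358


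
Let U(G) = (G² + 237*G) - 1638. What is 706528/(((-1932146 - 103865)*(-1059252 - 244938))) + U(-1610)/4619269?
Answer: 2932687001217800156/6132876851202384105 ≈ 0.47819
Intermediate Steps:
U(G) = -1638 + G² + 237*G
706528/(((-1932146 - 103865)*(-1059252 - 244938))) + U(-1610)/4619269 = 706528/(((-1932146 - 103865)*(-1059252 - 244938))) + (-1638 + (-1610)² + 237*(-1610))/4619269 = 706528/((-2036011*(-1304190))) + (-1638 + 2592100 - 381570)*(1/4619269) = 706528/2655345186090 + 2208892*(1/4619269) = 706528*(1/2655345186090) + 2208892/4619269 = 353264/1327672593045 + 2208892/4619269 = 2932687001217800156/6132876851202384105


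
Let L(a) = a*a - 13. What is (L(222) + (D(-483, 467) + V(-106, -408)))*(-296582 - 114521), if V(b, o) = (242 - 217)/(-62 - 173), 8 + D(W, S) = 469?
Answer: -960911741097/47 ≈ -2.0445e+10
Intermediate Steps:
D(W, S) = 461 (D(W, S) = -8 + 469 = 461)
V(b, o) = -5/47 (V(b, o) = 25/(-235) = 25*(-1/235) = -5/47)
L(a) = -13 + a² (L(a) = a² - 13 = -13 + a²)
(L(222) + (D(-483, 467) + V(-106, -408)))*(-296582 - 114521) = ((-13 + 222²) + (461 - 5/47))*(-296582 - 114521) = ((-13 + 49284) + 21662/47)*(-411103) = (49271 + 21662/47)*(-411103) = (2337399/47)*(-411103) = -960911741097/47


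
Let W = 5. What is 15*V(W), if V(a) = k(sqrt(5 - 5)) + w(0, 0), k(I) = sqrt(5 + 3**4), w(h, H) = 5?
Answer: 75 + 15*sqrt(86) ≈ 214.10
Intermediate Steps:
k(I) = sqrt(86) (k(I) = sqrt(5 + 81) = sqrt(86))
V(a) = 5 + sqrt(86) (V(a) = sqrt(86) + 5 = 5 + sqrt(86))
15*V(W) = 15*(5 + sqrt(86)) = 75 + 15*sqrt(86)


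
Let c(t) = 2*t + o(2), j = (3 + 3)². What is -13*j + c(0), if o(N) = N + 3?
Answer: -463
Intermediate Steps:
j = 36 (j = 6² = 36)
o(N) = 3 + N
c(t) = 5 + 2*t (c(t) = 2*t + (3 + 2) = 2*t + 5 = 5 + 2*t)
-13*j + c(0) = -13*36 + (5 + 2*0) = -468 + (5 + 0) = -468 + 5 = -463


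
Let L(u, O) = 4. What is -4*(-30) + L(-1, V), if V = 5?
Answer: 124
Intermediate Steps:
-4*(-30) + L(-1, V) = -4*(-30) + 4 = 120 + 4 = 124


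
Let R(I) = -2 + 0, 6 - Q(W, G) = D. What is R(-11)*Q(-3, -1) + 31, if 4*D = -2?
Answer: 18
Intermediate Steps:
D = -1/2 (D = (1/4)*(-2) = -1/2 ≈ -0.50000)
Q(W, G) = 13/2 (Q(W, G) = 6 - 1*(-1/2) = 6 + 1/2 = 13/2)
R(I) = -2
R(-11)*Q(-3, -1) + 31 = -2*13/2 + 31 = -13 + 31 = 18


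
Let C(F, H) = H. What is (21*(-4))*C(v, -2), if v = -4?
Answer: 168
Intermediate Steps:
(21*(-4))*C(v, -2) = (21*(-4))*(-2) = -84*(-2) = 168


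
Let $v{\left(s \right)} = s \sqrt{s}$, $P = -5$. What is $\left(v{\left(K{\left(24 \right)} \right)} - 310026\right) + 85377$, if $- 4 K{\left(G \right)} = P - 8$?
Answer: $-224649 + \frac{13 \sqrt{13}}{8} \approx -2.2464 \cdot 10^{5}$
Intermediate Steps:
$K{\left(G \right)} = \frac{13}{4}$ ($K{\left(G \right)} = - \frac{-5 - 8}{4} = \left(- \frac{1}{4}\right) \left(-13\right) = \frac{13}{4}$)
$v{\left(s \right)} = s^{\frac{3}{2}}$
$\left(v{\left(K{\left(24 \right)} \right)} - 310026\right) + 85377 = \left(\left(\frac{13}{4}\right)^{\frac{3}{2}} - 310026\right) + 85377 = \left(\frac{13 \sqrt{13}}{8} - 310026\right) + 85377 = \left(-310026 + \frac{13 \sqrt{13}}{8}\right) + 85377 = -224649 + \frac{13 \sqrt{13}}{8}$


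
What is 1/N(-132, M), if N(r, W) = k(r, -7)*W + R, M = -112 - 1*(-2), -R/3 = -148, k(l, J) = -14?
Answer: 1/1984 ≈ 0.00050403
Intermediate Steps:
R = 444 (R = -3*(-148) = 444)
M = -110 (M = -112 + 2 = -110)
N(r, W) = 444 - 14*W (N(r, W) = -14*W + 444 = 444 - 14*W)
1/N(-132, M) = 1/(444 - 14*(-110)) = 1/(444 + 1540) = 1/1984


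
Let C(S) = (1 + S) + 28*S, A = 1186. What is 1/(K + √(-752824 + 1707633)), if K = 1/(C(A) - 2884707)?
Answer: 2850312/7757134227770527295 + 8124278497344*√954809/7757134227770527295 ≈ 0.0010234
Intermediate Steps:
C(S) = 1 + 29*S
K = -1/2850312 (K = 1/((1 + 29*1186) - 2884707) = 1/((1 + 34394) - 2884707) = 1/(34395 - 2884707) = 1/(-2850312) = -1/2850312 ≈ -3.5084e-7)
1/(K + √(-752824 + 1707633)) = 1/(-1/2850312 + √(-752824 + 1707633)) = 1/(-1/2850312 + √954809)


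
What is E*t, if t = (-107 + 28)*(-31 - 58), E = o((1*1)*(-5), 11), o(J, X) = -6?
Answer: -42186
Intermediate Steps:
E = -6
t = 7031 (t = -79*(-89) = 7031)
E*t = -6*7031 = -42186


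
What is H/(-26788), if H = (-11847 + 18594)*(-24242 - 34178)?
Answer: 98539935/6697 ≈ 14714.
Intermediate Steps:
H = -394159740 (H = 6747*(-58420) = -394159740)
H/(-26788) = -394159740/(-26788) = -394159740*(-1/26788) = 98539935/6697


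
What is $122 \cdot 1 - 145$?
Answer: $-23$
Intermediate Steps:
$122 \cdot 1 - 145 = 122 - 145 = -23$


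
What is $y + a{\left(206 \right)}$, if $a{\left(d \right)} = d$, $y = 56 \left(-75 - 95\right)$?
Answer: $-9314$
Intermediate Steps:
$y = -9520$ ($y = 56 \left(-170\right) = -9520$)
$y + a{\left(206 \right)} = -9520 + 206 = -9314$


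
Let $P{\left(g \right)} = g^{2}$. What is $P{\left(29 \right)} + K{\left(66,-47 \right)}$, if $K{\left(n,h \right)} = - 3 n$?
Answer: $643$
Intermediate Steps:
$P{\left(29 \right)} + K{\left(66,-47 \right)} = 29^{2} - 198 = 841 - 198 = 643$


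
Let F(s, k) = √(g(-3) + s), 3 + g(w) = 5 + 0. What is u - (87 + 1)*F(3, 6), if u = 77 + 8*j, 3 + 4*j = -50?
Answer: -29 - 88*√5 ≈ -225.77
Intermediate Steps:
g(w) = 2 (g(w) = -3 + (5 + 0) = -3 + 5 = 2)
j = -53/4 (j = -¾ + (¼)*(-50) = -¾ - 25/2 = -53/4 ≈ -13.250)
F(s, k) = √(2 + s)
u = -29 (u = 77 + 8*(-53/4) = 77 - 106 = -29)
u - (87 + 1)*F(3, 6) = -29 - (87 + 1)*√(2 + 3) = -29 - 88*√5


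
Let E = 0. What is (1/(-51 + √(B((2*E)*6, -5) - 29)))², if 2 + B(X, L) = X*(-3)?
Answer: (51 - I*√31)⁻² ≈ 0.00037099 + 8.198e-5*I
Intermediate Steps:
B(X, L) = -2 - 3*X (B(X, L) = -2 + X*(-3) = -2 - 3*X)
(1/(-51 + √(B((2*E)*6, -5) - 29)))² = (1/(-51 + √((-2 - 3*2*0*6) - 29)))² = (1/(-51 + √((-2 - 0*6) - 29)))² = (1/(-51 + √((-2 - 3*0) - 29)))² = (1/(-51 + √((-2 + 0) - 29)))² = (1/(-51 + √(-2 - 29)))² = (1/(-51 + √(-31)))² = (1/(-51 + I*√31))² = (-51 + I*√31)⁻²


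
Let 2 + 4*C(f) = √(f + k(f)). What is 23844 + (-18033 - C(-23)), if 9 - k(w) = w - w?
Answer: 11623/2 - I*√14/4 ≈ 5811.5 - 0.93541*I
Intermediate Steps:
k(w) = 9 (k(w) = 9 - (w - w) = 9 - 1*0 = 9 + 0 = 9)
C(f) = -½ + √(9 + f)/4 (C(f) = -½ + √(f + 9)/4 = -½ + √(9 + f)/4)
23844 + (-18033 - C(-23)) = 23844 + (-18033 - (-½ + √(9 - 23)/4)) = 23844 + (-18033 - (-½ + √(-14)/4)) = 23844 + (-18033 - (-½ + (I*√14)/4)) = 23844 + (-18033 - (-½ + I*√14/4)) = 23844 + (-18033 + (½ - I*√14/4)) = 23844 + (-36065/2 - I*√14/4) = 11623/2 - I*√14/4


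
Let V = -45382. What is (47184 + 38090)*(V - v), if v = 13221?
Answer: -4997312222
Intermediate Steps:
(47184 + 38090)*(V - v) = (47184 + 38090)*(-45382 - 1*13221) = 85274*(-45382 - 13221) = 85274*(-58603) = -4997312222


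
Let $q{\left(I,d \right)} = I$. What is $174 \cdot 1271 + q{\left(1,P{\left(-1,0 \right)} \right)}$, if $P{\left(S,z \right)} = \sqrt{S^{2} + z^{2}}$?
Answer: $221155$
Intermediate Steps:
$174 \cdot 1271 + q{\left(1,P{\left(-1,0 \right)} \right)} = 174 \cdot 1271 + 1 = 221154 + 1 = 221155$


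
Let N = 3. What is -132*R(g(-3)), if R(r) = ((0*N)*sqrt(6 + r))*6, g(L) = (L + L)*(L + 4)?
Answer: 0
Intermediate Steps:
g(L) = 2*L*(4 + L) (g(L) = (2*L)*(4 + L) = 2*L*(4 + L))
R(r) = 0 (R(r) = ((0*3)*sqrt(6 + r))*6 = (0*sqrt(6 + r))*6 = 0*6 = 0)
-132*R(g(-3)) = -132*0 = 0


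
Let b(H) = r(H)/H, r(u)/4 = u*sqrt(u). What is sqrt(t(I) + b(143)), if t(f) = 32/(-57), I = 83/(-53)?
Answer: 2*sqrt(-456 + 3249*sqrt(143))/57 ≈ 6.8754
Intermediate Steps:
r(u) = 4*u**(3/2) (r(u) = 4*(u*sqrt(u)) = 4*u**(3/2))
I = -83/53 (I = 83*(-1/53) = -83/53 ≈ -1.5660)
b(H) = 4*sqrt(H) (b(H) = (4*H**(3/2))/H = 4*sqrt(H))
t(f) = -32/57 (t(f) = 32*(-1/57) = -32/57)
sqrt(t(I) + b(143)) = sqrt(-32/57 + 4*sqrt(143))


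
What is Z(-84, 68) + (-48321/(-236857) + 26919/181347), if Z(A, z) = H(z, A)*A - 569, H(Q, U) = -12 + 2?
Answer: 3885161616893/14317768793 ≈ 271.35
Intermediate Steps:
H(Q, U) = -10
Z(A, z) = -569 - 10*A (Z(A, z) = -10*A - 569 = -569 - 10*A)
Z(-84, 68) + (-48321/(-236857) + 26919/181347) = (-569 - 10*(-84)) + (-48321/(-236857) + 26919/181347) = (-569 + 840) + (-48321*(-1/236857) + 26919*(1/181347)) = 271 + (48321/236857 + 8973/60449) = 271 + 5046273990/14317768793 = 3885161616893/14317768793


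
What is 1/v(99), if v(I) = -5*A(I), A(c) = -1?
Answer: ⅕ ≈ 0.20000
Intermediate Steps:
v(I) = 5 (v(I) = -5*(-1) = 5)
1/v(99) = 1/5 = ⅕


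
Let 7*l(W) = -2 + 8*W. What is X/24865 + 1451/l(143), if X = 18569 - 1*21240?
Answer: 249503523/28395830 ≈ 8.7866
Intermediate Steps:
X = -2671 (X = 18569 - 21240 = -2671)
l(W) = -2/7 + 8*W/7 (l(W) = (-2 + 8*W)/7 = -2/7 + 8*W/7)
X/24865 + 1451/l(143) = -2671/24865 + 1451/(-2/7 + (8/7)*143) = -2671*1/24865 + 1451/(-2/7 + 1144/7) = -2671/24865 + 1451/(1142/7) = -2671/24865 + 1451*(7/1142) = -2671/24865 + 10157/1142 = 249503523/28395830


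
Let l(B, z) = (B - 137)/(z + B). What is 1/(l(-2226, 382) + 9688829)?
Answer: 1844/17866203039 ≈ 1.0321e-7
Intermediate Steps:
l(B, z) = (-137 + B)/(B + z)
1/(l(-2226, 382) + 9688829) = 1/((-137 - 2226)/(-2226 + 382) + 9688829) = 1/(-2363/(-1844) + 9688829) = 1/(-1/1844*(-2363) + 9688829) = 1/(2363/1844 + 9688829) = 1/(17866203039/1844) = 1844/17866203039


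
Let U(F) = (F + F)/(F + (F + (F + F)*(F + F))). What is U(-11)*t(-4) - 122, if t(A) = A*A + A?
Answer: -858/7 ≈ -122.57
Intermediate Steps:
t(A) = A + A² (t(A) = A² + A = A + A²)
U(F) = 2*F/(2*F + 4*F²) (U(F) = (2*F)/(F + (F + (2*F)*(2*F))) = (2*F)/(F + (F + 4*F²)) = (2*F)/(2*F + 4*F²) = 2*F/(2*F + 4*F²))
U(-11)*t(-4) - 122 = (-4*(1 - 4))/(1 + 2*(-11)) - 122 = (-4*(-3))/(1 - 22) - 122 = 12/(-21) - 122 = -1/21*12 - 122 = -4/7 - 122 = -858/7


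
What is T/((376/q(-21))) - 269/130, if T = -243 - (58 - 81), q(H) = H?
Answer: 31216/3055 ≈ 10.218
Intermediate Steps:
T = -220 (T = -243 - 1*(-23) = -243 + 23 = -220)
T/((376/q(-21))) - 269/130 = -220/(376/(-21)) - 269/130 = -220/(376*(-1/21)) - 269*1/130 = -220/(-376/21) - 269/130 = -220*(-21/376) - 269/130 = 1155/94 - 269/130 = 31216/3055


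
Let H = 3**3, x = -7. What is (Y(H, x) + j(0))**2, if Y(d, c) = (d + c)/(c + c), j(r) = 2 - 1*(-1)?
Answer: 121/49 ≈ 2.4694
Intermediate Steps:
H = 27
j(r) = 3 (j(r) = 2 + 1 = 3)
Y(d, c) = (c + d)/(2*c) (Y(d, c) = (c + d)/((2*c)) = (c + d)*(1/(2*c)) = (c + d)/(2*c))
(Y(H, x) + j(0))**2 = ((1/2)*(-7 + 27)/(-7) + 3)**2 = ((1/2)*(-1/7)*20 + 3)**2 = (-10/7 + 3)**2 = (11/7)**2 = 121/49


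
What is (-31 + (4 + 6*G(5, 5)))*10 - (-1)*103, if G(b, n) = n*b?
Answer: 1333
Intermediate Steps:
G(b, n) = b*n
(-31 + (4 + 6*G(5, 5)))*10 - (-1)*103 = (-31 + (4 + 6*(5*5)))*10 - (-1)*103 = (-31 + (4 + 6*25))*10 - 1*(-103) = (-31 + (4 + 150))*10 + 103 = (-31 + 154)*10 + 103 = 123*10 + 103 = 1230 + 103 = 1333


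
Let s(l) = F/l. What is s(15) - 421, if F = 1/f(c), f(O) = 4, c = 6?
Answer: -25259/60 ≈ -420.98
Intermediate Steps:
F = 1/4 ≈ 0.25000
s(l) = 1/(4*l)
s(15) - 421 = (1/4)/15 - 421 = (1/4)*(1/15) - 421 = 1/60 - 421 = -25259/60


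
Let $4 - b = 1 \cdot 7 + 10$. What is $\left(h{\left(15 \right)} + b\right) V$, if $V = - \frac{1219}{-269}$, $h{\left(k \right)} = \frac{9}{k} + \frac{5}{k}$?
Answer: $- \frac{220639}{4035} \approx -54.681$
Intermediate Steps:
$b = -13$ ($b = 4 - \left(1 \cdot 7 + 10\right) = 4 - \left(7 + 10\right) = 4 - 17 = -13$)
$h{\left(k \right)} = \frac{14}{k}$
$V = \frac{1219}{269}$ ($V = \left(-1219\right) \left(- \frac{1}{269}\right) = \frac{1219}{269} \approx 4.5316$)
$\left(h{\left(15 \right)} + b\right) V = \left(\frac{14}{15} - 13\right) \frac{1219}{269} = \left(- \frac{181}{15}\right) \frac{1219}{269} = - \frac{220639}{4035}$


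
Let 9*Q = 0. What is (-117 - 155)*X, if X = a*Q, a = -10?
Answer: 0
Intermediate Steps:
Q = 0 (Q = (1/9)*0 = 0)
X = 0 (X = -10*0 = 0)
(-117 - 155)*X = (-117 - 155)*0 = -272*0 = 0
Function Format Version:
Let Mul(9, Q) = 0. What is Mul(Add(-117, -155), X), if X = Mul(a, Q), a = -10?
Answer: 0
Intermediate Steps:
Q = 0 (Q = Mul(Rational(1, 9), 0) = 0)
X = 0 (X = Mul(-10, 0) = 0)
Mul(Add(-117, -155), X) = Mul(Add(-117, -155), 0) = Mul(-272, 0) = 0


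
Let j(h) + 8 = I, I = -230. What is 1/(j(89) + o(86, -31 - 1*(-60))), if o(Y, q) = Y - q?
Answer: -1/181 ≈ -0.0055249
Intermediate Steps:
j(h) = -238 (j(h) = -8 - 230 = -238)
1/(j(89) + o(86, -31 - 1*(-60))) = 1/(-238 + (86 - (-31 - 1*(-60)))) = 1/(-238 + (86 - (-31 + 60))) = 1/(-238 + (86 - 1*29)) = 1/(-238 + (86 - 29)) = 1/(-238 + 57) = 1/(-181) = -1/181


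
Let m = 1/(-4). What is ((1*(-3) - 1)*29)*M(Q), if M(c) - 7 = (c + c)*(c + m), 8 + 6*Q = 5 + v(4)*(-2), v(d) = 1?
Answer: -9193/9 ≈ -1021.4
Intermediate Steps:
m = -1/4 ≈ -0.25000
Q = -5/6 (Q = -4/3 + (5 + 1*(-2))/6 = -4/3 + (5 - 2)/6 = -4/3 + (1/6)*3 = -4/3 + 1/2 = -5/6 ≈ -0.83333)
M(c) = 7 + 2*c*(-1/4 + c) (M(c) = 7 + (c + c)*(c - 1/4) = 7 + (2*c)*(-1/4 + c) = 7 + 2*c*(-1/4 + c))
((1*(-3) - 1)*29)*M(Q) = ((1*(-3) - 1)*29)*(7 + 2*(-5/6)**2 - 1/2*(-5/6)) = ((-3 - 1)*29)*(7 + 2*(25/36) + 5/12) = (-4*29)*(7 + 25/18 + 5/12) = -116*317/36 = -9193/9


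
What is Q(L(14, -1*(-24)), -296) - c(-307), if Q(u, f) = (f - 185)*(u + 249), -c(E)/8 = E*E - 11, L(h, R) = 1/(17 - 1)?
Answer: 10145679/16 ≈ 6.3411e+5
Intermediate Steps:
L(h, R) = 1/16
c(E) = 88 - 8*E² (c(E) = -8*(E*E - 11) = -8*(E² - 11) = -8*(-11 + E²) = 88 - 8*E²)
Q(u, f) = (-185 + f)*(249 + u)
Q(L(14, -1*(-24)), -296) - c(-307) = (-46065 - 185*1/16 + 249*(-296) - 296*1/16) - (88 - 8*(-307)²) = (-46065 - 185/16 - 73704 - 37/2) - (88 - 8*94249) = -1916785/16 - (88 - 753992) = -1916785/16 - 1*(-753904) = -1916785/16 + 753904 = 10145679/16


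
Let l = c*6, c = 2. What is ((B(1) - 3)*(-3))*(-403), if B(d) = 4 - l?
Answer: -13299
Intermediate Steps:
l = 12 (l = 2*6 = 12)
B(d) = -8 (B(d) = 4 - 1*12 = 4 - 12 = -8)
((B(1) - 3)*(-3))*(-403) = ((-8 - 3)*(-3))*(-403) = -11*(-3)*(-403) = 33*(-403) = -13299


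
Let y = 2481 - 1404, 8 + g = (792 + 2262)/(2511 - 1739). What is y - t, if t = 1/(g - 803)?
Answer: 335506349/311519 ≈ 1077.0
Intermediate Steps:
g = -1561/386 (g = -8 + (792 + 2262)/(2511 - 1739) = -8 + 3054/772 = -8 + 3054*(1/772) = -8 + 1527/386 = -1561/386 ≈ -4.0440)
t = -386/311519 (t = 1/(-1561/386 - 803) = 1/(-311519/386) = -386/311519 ≈ -0.0012391)
y = 1077
y - t = 1077 - 1*(-386/311519) = 1077 + 386/311519 = 335506349/311519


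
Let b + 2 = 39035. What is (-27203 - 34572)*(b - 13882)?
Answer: -1553703025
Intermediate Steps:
b = 39033 (b = -2 + 39035 = 39033)
(-27203 - 34572)*(b - 13882) = (-27203 - 34572)*(39033 - 13882) = -61775*25151 = -1553703025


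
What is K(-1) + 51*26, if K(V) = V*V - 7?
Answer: 1320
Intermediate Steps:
K(V) = -7 + V**2 (K(V) = V**2 - 7 = -7 + V**2)
K(-1) + 51*26 = (-7 + (-1)**2) + 51*26 = (-7 + 1) + 1326 = -6 + 1326 = 1320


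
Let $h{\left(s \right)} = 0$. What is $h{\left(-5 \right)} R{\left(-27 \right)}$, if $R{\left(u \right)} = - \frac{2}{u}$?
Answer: $0$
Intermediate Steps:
$h{\left(-5 \right)} R{\left(-27 \right)} = 0 \left(- \frac{2}{-27}\right) = 0 \left(\left(-2\right) \left(- \frac{1}{27}\right)\right) = 0 \cdot \frac{2}{27} = 0$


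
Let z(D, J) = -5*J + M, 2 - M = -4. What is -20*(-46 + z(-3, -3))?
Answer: 500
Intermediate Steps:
M = 6 (M = 2 - 1*(-4) = 2 + 4 = 6)
z(D, J) = 6 - 5*J (z(D, J) = -5*J + 6 = 6 - 5*J)
-20*(-46 + z(-3, -3)) = -20*(-46 + (6 - 5*(-3))) = -20*(-46 + (6 + 15)) = -20*(-46 + 21) = -20*(-25) = 500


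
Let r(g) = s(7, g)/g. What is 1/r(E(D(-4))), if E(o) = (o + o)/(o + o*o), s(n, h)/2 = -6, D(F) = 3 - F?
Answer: -1/48 ≈ -0.020833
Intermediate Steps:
s(n, h) = -12 (s(n, h) = 2*(-6) = -12)
E(o) = 2*o/(o + o²) (E(o) = (2*o)/(o + o²) = 2*o/(o + o²))
r(g) = -12/g
1/r(E(D(-4))) = 1/(-12/(2/(1 + (3 - 1*(-4))))) = 1/(-12/(2/(1 + (3 + 4)))) = 1/(-12/(2/(1 + 7))) = 1/(-12/(2/8)) = 1/(-12/(2*(⅛))) = 1/(-12/¼) = 1/(-12*4) = 1/(-48) = -1/48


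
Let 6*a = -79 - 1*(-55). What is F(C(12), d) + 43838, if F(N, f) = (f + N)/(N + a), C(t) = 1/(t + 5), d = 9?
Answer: 2936992/67 ≈ 43836.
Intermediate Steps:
a = -4 (a = (-79 - 1*(-55))/6 = (-79 + 55)/6 = (1/6)*(-24) = -4)
C(t) = 1/(5 + t)
F(N, f) = (N + f)/(-4 + N) (F(N, f) = (f + N)/(N - 4) = (N + f)/(-4 + N))
F(C(12), d) + 43838 = (1/(5 + 12) + 9)/(-4 + 1/(5 + 12)) + 43838 = (1/17 + 9)/(-4 + 1/17) + 43838 = (154/17)/(-67/17) + 43838 = -17/67*154/17 + 43838 = -154/67 + 43838 = 2936992/67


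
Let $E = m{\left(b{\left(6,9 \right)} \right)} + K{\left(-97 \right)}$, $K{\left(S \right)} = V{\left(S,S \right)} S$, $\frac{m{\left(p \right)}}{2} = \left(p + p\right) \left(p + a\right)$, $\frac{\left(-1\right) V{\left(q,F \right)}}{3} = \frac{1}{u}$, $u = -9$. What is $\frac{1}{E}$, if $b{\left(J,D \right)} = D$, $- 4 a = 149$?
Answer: $- \frac{3}{3148} \approx -0.00095299$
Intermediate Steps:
$a = - \frac{149}{4}$ ($a = \left(- \frac{1}{4}\right) 149 = - \frac{149}{4} \approx -37.25$)
$V{\left(q,F \right)} = \frac{1}{3}$ ($V{\left(q,F \right)} = - \frac{3}{-9} = \left(-3\right) \left(- \frac{1}{9}\right) = \frac{1}{3}$)
$m{\left(p \right)} = 4 p \left(- \frac{149}{4} + p\right)$ ($m{\left(p \right)} = 2 \left(p + p\right) \left(p - \frac{149}{4}\right) = 2 \cdot 2 p \left(- \frac{149}{4} + p\right) = 4 p \left(- \frac{149}{4} + p\right)$)
$K{\left(S \right)} = \frac{S}{3}$
$E = - \frac{3148}{3}$ ($E = 9 \left(-149 + 4 \cdot 9\right) + \frac{1}{3} \left(-97\right) = 9 \left(-149 + 36\right) - \frac{97}{3} = 9 \left(-113\right) - \frac{97}{3} = -1017 - \frac{97}{3} = - \frac{3148}{3} \approx -1049.3$)
$\frac{1}{E} = \frac{1}{- \frac{3148}{3}} = - \frac{3}{3148}$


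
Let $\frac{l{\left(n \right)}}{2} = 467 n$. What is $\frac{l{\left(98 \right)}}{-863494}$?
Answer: $- \frac{45766}{431747} \approx -0.106$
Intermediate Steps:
$l{\left(n \right)} = 934 n$ ($l{\left(n \right)} = 2 \cdot 467 n = 934 n$)
$\frac{l{\left(98 \right)}}{-863494} = \frac{934 \cdot 98}{-863494} = 91532 \left(- \frac{1}{863494}\right) = - \frac{45766}{431747}$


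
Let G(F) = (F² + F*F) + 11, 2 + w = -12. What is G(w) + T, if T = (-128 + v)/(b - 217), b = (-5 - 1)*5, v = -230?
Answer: 99899/247 ≈ 404.45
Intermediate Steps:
w = -14 (w = -2 - 12 = -14)
b = -30 (b = -6*5 = -30)
T = 358/247 (T = (-128 - 230)/(-30 - 217) = -358/(-247) = -358*(-1/247) = 358/247 ≈ 1.4494)
G(F) = 11 + 2*F² (G(F) = (F² + F²) + 11 = 2*F² + 11 = 11 + 2*F²)
G(w) + T = (11 + 2*(-14)²) + 358/247 = (11 + 2*196) + 358/247 = (11 + 392) + 358/247 = 403 + 358/247 = 99899/247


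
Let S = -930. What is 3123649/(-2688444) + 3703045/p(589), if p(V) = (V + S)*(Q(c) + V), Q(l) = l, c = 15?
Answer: -3885186347/202977522 ≈ -19.141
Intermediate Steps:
p(V) = (-930 + V)*(15 + V) (p(V) = (V - 930)*(15 + V) = (-930 + V)*(15 + V))
3123649/(-2688444) + 3703045/p(589) = 3123649/(-2688444) + 3703045/(-13950 + 589² - 915*589) = 3123649*(-1/2688444) + 3703045/(-13950 + 346921 - 538935) = -3123649/2688444 + 3703045/(-205964) = -3123649/2688444 + 3703045*(-1/205964) = -3123649/2688444 - 3703045/205964 = -3885186347/202977522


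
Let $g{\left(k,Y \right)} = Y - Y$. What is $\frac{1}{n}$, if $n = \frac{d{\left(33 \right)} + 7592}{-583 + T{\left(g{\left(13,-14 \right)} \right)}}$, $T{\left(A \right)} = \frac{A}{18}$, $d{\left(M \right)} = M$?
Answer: $- \frac{583}{7625} \approx -0.076459$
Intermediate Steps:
$g{\left(k,Y \right)} = 0$
$T{\left(A \right)} = \frac{A}{18}$ ($T{\left(A \right)} = A \frac{1}{18} = \frac{A}{18}$)
$n = - \frac{7625}{583}$ ($n = \frac{33 + 7592}{-583 + \frac{1}{18} \cdot 0} = \frac{7625}{-583 + 0} = \frac{7625}{-583} = 7625 \left(- \frac{1}{583}\right) = - \frac{7625}{583} \approx -13.079$)
$\frac{1}{n} = \frac{1}{- \frac{7625}{583}} = - \frac{583}{7625}$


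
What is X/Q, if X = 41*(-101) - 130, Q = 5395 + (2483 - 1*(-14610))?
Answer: -4271/22488 ≈ -0.18992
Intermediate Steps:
Q = 22488 (Q = 5395 + (2483 + 14610) = 5395 + 17093 = 22488)
X = -4271 (X = -4141 - 130 = -4271)
X/Q = -4271/22488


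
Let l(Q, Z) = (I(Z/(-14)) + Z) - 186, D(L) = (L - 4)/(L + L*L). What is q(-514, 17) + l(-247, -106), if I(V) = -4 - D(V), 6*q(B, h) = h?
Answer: -62163/212 ≈ -293.22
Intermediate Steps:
q(B, h) = h/6
D(L) = (-4 + L)/(L + L**2)
I(V) = -4 - (-4 + V)/(V*(1 + V))
l(Q, Z) = -186 + Z - 14*(4 + Z/14 + 2*Z*(1 - Z/14)/7)/(Z*(1 - Z/14)) (l(Q, Z) = ((4 - Z/(-14) - 4*Z/(-14)*(1 + Z/(-14)))/(((Z/(-14)))*(1 + Z/(-14))) + Z) - 186 = ((4 - Z*(-1)/14 - 4*Z*(-1/14)*(1 + Z*(-1/14)))/(((Z*(-1/14)))*(1 + Z*(-1/14))) + Z) - 186 = ((4 - (-1)*Z/14 - 4*(-Z/14)*(1 - Z/14))/(((-Z/14))*(1 - Z/14)) + Z) - 186 = ((-14/Z)*(4 + Z/14 + 2*Z*(1 - Z/14)/7)/(1 - Z/14) + Z) - 186 = (-14*(4 + Z/14 + 2*Z*(1 - Z/14)/7)/(Z*(1 - Z/14)) + Z) - 186 = (Z - 14*(4 + Z/14 + 2*Z*(1 - Z/14)/7)/(Z*(1 - Z/14))) - 186 = -186 + Z - 14*(4 + Z/14 + 2*Z*(1 - Z/14)/7)/(Z*(1 - Z/14)))
q(-514, 17) + l(-247, -106) = (1/6)*17 + (784 + 14*(-106) - 106*(-190 - 106)*(-14 - 106))/((-106)*(-14 - 106)) = 17/6 - 1/106*(784 - 1484 - 106*(-296)*(-120))/(-120) = 17/6 - 1/106*(-1/120)*(784 - 1484 - 3765120) = 17/6 - 1/106*(-1/120)*(-3765820) = 17/6 - 188291/636 = -62163/212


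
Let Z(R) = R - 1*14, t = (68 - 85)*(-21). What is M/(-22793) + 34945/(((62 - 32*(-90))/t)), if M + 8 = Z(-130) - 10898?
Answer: 284383503545/67057006 ≈ 4240.9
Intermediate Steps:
t = 357 (t = -17*(-21) = 357)
Z(R) = -14 + R (Z(R) = R - 14 = -14 + R)
M = -11050 (M = -8 + ((-14 - 130) - 10898) = -8 + (-144 - 10898) = -8 - 11042 = -11050)
M/(-22793) + 34945/(((62 - 32*(-90))/t)) = -11050/(-22793) + 34945/(((62 - 32*(-90))/357)) = -11050*(-1/22793) + 34945/(((62 + 2880)*(1/357))) = 11050/22793 + 34945/((2942*(1/357))) = 11050/22793 + 34945/(2942/357) = 11050/22793 + 34945*(357/2942) = 11050/22793 + 12475365/2942 = 284383503545/67057006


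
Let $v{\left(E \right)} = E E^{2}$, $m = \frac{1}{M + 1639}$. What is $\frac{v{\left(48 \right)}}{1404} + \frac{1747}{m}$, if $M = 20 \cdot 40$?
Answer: $\frac{55393153}{13} \approx 4.261 \cdot 10^{6}$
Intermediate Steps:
$M = 800$
$m = \frac{1}{2439}$ ($m = \frac{1}{800 + 1639} = \frac{1}{2439} \approx 0.00041$)
$v{\left(E \right)} = E^{3}$
$\frac{v{\left(48 \right)}}{1404} + \frac{1747}{m} = \frac{48^{3}}{1404} + 1747 \frac{1}{\frac{1}{2439}} = 110592 \cdot \frac{1}{1404} + 1747 \cdot 2439 = \frac{1024}{13} + 4260933 = \frac{55393153}{13}$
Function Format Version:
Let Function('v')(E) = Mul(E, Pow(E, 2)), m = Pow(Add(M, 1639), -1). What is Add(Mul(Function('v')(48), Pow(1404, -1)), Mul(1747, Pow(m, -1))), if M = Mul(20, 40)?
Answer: Rational(55393153, 13) ≈ 4.2610e+6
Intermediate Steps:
M = 800
m = Rational(1, 2439) (m = Pow(Add(800, 1639), -1) = Pow(2439, -1) = Rational(1, 2439) ≈ 0.00041000)
Function('v')(E) = Pow(E, 3)
Add(Mul(Function('v')(48), Pow(1404, -1)), Mul(1747, Pow(m, -1))) = Add(Mul(Pow(48, 3), Pow(1404, -1)), Mul(1747, Pow(Rational(1, 2439), -1))) = Add(Mul(110592, Rational(1, 1404)), Mul(1747, 2439)) = Add(Rational(1024, 13), 4260933) = Rational(55393153, 13)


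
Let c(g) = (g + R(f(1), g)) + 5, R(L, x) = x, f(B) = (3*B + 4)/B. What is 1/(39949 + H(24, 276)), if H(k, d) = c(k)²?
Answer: 1/42758 ≈ 2.3387e-5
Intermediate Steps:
f(B) = (4 + 3*B)/B
c(g) = 5 + 2*g (c(g) = (g + g) + 5 = 2*g + 5 = 5 + 2*g)
H(k, d) = (5 + 2*k)²
1/(39949 + H(24, 276)) = 1/(39949 + (5 + 2*24)²) = 1/(39949 + (5 + 48)²) = 1/(39949 + 53²) = 1/(39949 + 2809) = 1/42758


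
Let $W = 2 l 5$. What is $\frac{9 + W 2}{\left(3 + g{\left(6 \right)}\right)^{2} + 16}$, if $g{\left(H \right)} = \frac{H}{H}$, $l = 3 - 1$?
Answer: $\frac{49}{32} \approx 1.5313$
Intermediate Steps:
$l = 2$
$g{\left(H \right)} = 1$
$W = 20$ ($W = 2 \cdot 2 \cdot 5 = 4 \cdot 5 = 20$)
$\frac{9 + W 2}{\left(3 + g{\left(6 \right)}\right)^{2} + 16} = \frac{9 + 20 \cdot 2}{\left(3 + 1\right)^{2} + 16} = \frac{9 + 40}{4^{2} + 16} = \frac{49}{16 + 16} = \frac{49}{32}$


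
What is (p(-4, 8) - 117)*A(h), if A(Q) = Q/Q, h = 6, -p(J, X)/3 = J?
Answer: -105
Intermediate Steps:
p(J, X) = -3*J
A(Q) = 1
(p(-4, 8) - 117)*A(h) = (-3*(-4) - 117)*1 = (12 - 117)*1 = -105*1 = -105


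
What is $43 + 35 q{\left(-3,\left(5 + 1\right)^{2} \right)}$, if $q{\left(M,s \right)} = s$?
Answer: $1303$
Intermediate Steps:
$43 + 35 q{\left(-3,\left(5 + 1\right)^{2} \right)} = 43 + 35 \left(5 + 1\right)^{2} = 43 + 35 \cdot 6^{2} = 43 + 35 \cdot 36 = 43 + 1260 = 1303$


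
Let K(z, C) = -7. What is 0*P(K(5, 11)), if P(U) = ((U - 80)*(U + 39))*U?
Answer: 0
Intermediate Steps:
P(U) = U*(-80 + U)*(39 + U) (P(U) = ((-80 + U)*(39 + U))*U = U*(-80 + U)*(39 + U))
0*P(K(5, 11)) = 0*(-7*(-3120 + (-7)**2 - 41*(-7))) = 0*(-7*(-3120 + 49 + 287)) = 0*(-7*(-2784)) = 0*19488 = 0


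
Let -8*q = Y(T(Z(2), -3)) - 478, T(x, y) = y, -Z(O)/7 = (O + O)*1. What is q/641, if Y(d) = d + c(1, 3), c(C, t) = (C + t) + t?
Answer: 237/2564 ≈ 0.092434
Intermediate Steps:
c(C, t) = C + 2*t
Z(O) = -14*O (Z(O) = -7*(O + O) = -7*2*O = -14*O)
Y(d) = 7 + d (Y(d) = d + (1 + 2*3) = d + (1 + 6) = d + 7 = 7 + d)
q = 237/4 (q = -((7 - 3) - 478)/8 = -(4 - 478)/8 = -⅛*(-474) = 237/4 ≈ 59.250)
q/641 = (237/4)/641 = (237/4)*(1/641) = 237/2564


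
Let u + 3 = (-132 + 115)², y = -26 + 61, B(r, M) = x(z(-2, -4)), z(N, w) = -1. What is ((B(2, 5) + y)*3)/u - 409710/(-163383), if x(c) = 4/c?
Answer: 4011263/1415986 ≈ 2.8328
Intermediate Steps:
B(r, M) = -4 (B(r, M) = 4/(-1) = 4*(-1) = -4)
y = 35
u = 286 (u = -3 + (-132 + 115)² = -3 + (-17)² = -3 + 289 = 286)
((B(2, 5) + y)*3)/u - 409710/(-163383) = ((-4 + 35)*3)/286 - 409710/(-163383) = (31*3)*(1/286) - 409710*(-1/163383) = 93*(1/286) + 136570/54461 = 93/286 + 136570/54461 = 4011263/1415986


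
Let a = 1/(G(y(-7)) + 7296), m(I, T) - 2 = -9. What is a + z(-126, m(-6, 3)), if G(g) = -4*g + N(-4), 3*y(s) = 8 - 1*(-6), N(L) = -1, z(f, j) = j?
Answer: -152800/21829 ≈ -6.9999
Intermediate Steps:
m(I, T) = -7 (m(I, T) = 2 - 9 = -7)
y(s) = 14/3 (y(s) = (8 - 1*(-6))/3 = (8 + 6)/3 = (⅓)*14 = 14/3)
G(g) = -1 - 4*g (G(g) = -4*g - 1 = -1 - 4*g)
a = 3/21829 (a = 1/((-1 - 4*14/3) + 7296) = 1/((-1 - 56/3) + 7296) = 1/(-59/3 + 7296) = 1/(21829/3) = 3/21829 ≈ 0.00013743)
a + z(-126, m(-6, 3)) = 3/21829 - 7 = -152800/21829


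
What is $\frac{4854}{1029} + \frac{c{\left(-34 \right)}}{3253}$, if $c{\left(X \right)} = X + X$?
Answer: $\frac{5240030}{1115779} \approx 4.6963$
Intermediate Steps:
$c{\left(X \right)} = 2 X$
$\frac{4854}{1029} + \frac{c{\left(-34 \right)}}{3253} = \frac{4854}{1029} + \frac{2 \left(-34\right)}{3253} = 4854 \cdot \frac{1}{1029} - \frac{68}{3253} = \frac{1618}{343} - \frac{68}{3253} = \frac{5240030}{1115779}$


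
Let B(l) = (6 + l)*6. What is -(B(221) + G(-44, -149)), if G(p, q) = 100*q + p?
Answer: 13582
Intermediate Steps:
G(p, q) = p + 100*q
B(l) = 36 + 6*l
-(B(221) + G(-44, -149)) = -((36 + 6*221) + (-44 + 100*(-149))) = -((36 + 1326) + (-44 - 14900)) = -(1362 - 14944) = -1*(-13582) = 13582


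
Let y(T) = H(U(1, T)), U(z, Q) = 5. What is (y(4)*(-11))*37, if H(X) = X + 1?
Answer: -2442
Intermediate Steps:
H(X) = 1 + X
y(T) = 6 (y(T) = 1 + 5 = 6)
(y(4)*(-11))*37 = (6*(-11))*37 = -66*37 = -2442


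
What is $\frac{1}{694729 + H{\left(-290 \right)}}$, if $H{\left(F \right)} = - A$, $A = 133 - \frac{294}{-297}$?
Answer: $\frac{99}{68764906} \approx 1.4397 \cdot 10^{-6}$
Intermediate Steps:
$A = \frac{13265}{99}$ ($A = 133 - - \frac{98}{99} = 133 + \frac{98}{99} = \frac{13265}{99} \approx 133.99$)
$H{\left(F \right)} = - \frac{13265}{99}$ ($H{\left(F \right)} = \left(-1\right) \frac{13265}{99} = - \frac{13265}{99}$)
$\frac{1}{694729 + H{\left(-290 \right)}} = \frac{1}{694729 - \frac{13265}{99}} = \frac{1}{\frac{68764906}{99}} = \frac{99}{68764906}$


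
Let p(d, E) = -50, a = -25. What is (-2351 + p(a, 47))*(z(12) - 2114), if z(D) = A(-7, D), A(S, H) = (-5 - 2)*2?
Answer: 5109328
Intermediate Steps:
A(S, H) = -14 (A(S, H) = -7*2 = -14)
z(D) = -14
(-2351 + p(a, 47))*(z(12) - 2114) = (-2351 - 50)*(-14 - 2114) = -2401*(-2128) = 5109328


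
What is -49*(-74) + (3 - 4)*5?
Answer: 3621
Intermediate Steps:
-49*(-74) + (3 - 4)*5 = 3626 - 1*5 = 3626 - 5 = 3621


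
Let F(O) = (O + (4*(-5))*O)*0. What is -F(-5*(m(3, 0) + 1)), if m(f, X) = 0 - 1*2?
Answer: 0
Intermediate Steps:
m(f, X) = -2 (m(f, X) = 0 - 2 = -2)
F(O) = 0 (F(O) = (O - 20*O)*0 = -19*O*0 = 0)
-F(-5*(m(3, 0) + 1)) = -1*0 = 0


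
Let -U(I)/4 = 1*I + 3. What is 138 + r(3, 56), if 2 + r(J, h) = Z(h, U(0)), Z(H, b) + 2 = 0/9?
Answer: 134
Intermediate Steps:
U(I) = -12 - 4*I (U(I) = -4*(1*I + 3) = -4*(I + 3) = -4*(3 + I) = -12 - 4*I)
Z(H, b) = -2 (Z(H, b) = -2 + 0/9 = -2 + 0*(1/9) = -2 + 0 = -2)
r(J, h) = -4 (r(J, h) = -2 - 2 = -4)
138 + r(3, 56) = 138 - 4 = 134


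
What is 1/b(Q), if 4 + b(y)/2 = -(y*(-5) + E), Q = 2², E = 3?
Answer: 1/26 ≈ 0.038462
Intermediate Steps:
Q = 4
b(y) = -14 + 10*y (b(y) = -8 + 2*(-(y*(-5) + 3)) = -8 + 2*(-(-5*y + 3)) = -8 + 2*(-(3 - 5*y)) = -8 + 2*(-3 + 5*y) = -8 + (-6 + 10*y) = -14 + 10*y)
1/b(Q) = 1/(-14 + 10*4) = 1/(-14 + 40) = 1/26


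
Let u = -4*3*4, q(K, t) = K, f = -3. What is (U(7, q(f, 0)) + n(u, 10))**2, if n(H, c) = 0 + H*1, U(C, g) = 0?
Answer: 2304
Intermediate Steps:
u = -48 (u = -12*4 = -48)
n(H, c) = H (n(H, c) = 0 + H = H)
(U(7, q(f, 0)) + n(u, 10))**2 = (0 - 48)**2 = (-48)**2 = 2304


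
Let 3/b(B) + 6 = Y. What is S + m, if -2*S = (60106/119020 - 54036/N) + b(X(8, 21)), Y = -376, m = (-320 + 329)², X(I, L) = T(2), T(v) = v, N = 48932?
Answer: 5652439859659/69522646765 ≈ 81.304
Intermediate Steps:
X(I, L) = 2
m = 81 (m = 9² = 81)
b(B) = -3/382 (b(B) = 3/(-6 - 376) = 3/(-382) = 3*(-1/382) = -3/382)
S = 21105471694/69522646765 (S = -((60106/119020 - 54036/48932) - 3/382)/2 = -((60106*(1/119020) - 54036*1/48932) - 3/382)/2 = -((30053/59510 - 13509/12233) - 3/382)/2 = -(-436282241/727985830 - 3/382)/2 = -½*(-42210943388/69522646765) = 21105471694/69522646765 ≈ 0.30358)
S + m = 21105471694/69522646765 + 81 = 5652439859659/69522646765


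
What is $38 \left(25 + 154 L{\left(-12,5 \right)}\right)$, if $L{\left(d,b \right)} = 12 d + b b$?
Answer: $-695438$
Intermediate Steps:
$L{\left(d,b \right)} = b^{2} + 12 d$ ($L{\left(d,b \right)} = 12 d + b^{2} = b^{2} + 12 d$)
$38 \left(25 + 154 L{\left(-12,5 \right)}\right) = 38 \left(25 + 154 \left(5^{2} + 12 \left(-12\right)\right)\right) = 38 \left(25 + 154 \left(25 - 144\right)\right) = 38 \left(25 + 154 \left(-119\right)\right) = 38 \left(25 - 18326\right) = 38 \left(-18301\right) = -695438$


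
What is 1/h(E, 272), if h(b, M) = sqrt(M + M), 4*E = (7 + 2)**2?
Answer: sqrt(34)/136 ≈ 0.042875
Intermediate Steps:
E = 81/4 (E = (7 + 2)**2/4 = (1/4)*9**2 = (1/4)*81 = 81/4 ≈ 20.250)
h(b, M) = sqrt(2)*sqrt(M) (h(b, M) = sqrt(2*M) = sqrt(2)*sqrt(M))
1/h(E, 272) = 1/(sqrt(2)*sqrt(272)) = 1/(sqrt(2)*(4*sqrt(17))) = 1/(4*sqrt(34)) = sqrt(34)/136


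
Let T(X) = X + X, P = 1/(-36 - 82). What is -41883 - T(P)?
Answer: -2471096/59 ≈ -41883.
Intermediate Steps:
P = -1/118 (P = 1/(-118) = -1/118 ≈ -0.0084746)
T(X) = 2*X
-41883 - T(P) = -41883 - 2*(-1)/118 = -41883 - 1*(-1/59) = -41883 + 1/59 = -2471096/59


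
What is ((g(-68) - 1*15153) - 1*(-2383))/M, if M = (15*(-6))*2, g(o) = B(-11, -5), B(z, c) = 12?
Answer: 6379/90 ≈ 70.878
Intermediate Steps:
g(o) = 12
M = -180 (M = -90*2 = -180)
((g(-68) - 1*15153) - 1*(-2383))/M = ((12 - 1*15153) - 1*(-2383))/(-180) = ((12 - 15153) + 2383)*(-1/180) = (-15141 + 2383)*(-1/180) = -12758*(-1/180) = 6379/90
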